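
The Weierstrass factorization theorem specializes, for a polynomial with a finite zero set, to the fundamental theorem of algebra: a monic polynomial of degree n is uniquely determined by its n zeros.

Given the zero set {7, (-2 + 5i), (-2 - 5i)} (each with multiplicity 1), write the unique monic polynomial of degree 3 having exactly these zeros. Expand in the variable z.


The polynomial is p(z) = ∏_{α ∈ S} (z − α), where S = {7, (-2 + 5i), (-2 - 5i)}.
Expanding the product yields: p(z) = z^3 -3·z^2 + z -203.
Note conjugate pairs combine to real quadratics: (z − (-2+5i))(z − (-2−5i)) = z² + 4z + 29.
The resulting polynomial has degree 3 and real coefficients as required.

p(z) = z^3 -3·z^2 + z -203.


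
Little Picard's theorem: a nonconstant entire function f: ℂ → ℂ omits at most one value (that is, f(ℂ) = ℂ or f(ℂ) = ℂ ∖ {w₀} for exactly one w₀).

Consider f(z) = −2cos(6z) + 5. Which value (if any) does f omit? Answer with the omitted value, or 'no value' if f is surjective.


Little Picard bounds the complement of f(ℂ) to at most one point.
cos is entire and surjective onto ℂ: for every w ∈ ℂ, cos(ζ) = w has a solution ζ ∈ ℂ (e.g., via the complex inverse arccos). With ζ = 6z this gives z = ζ/(6). Then -2·cos(6z) takes every value in -2·ℂ = ℂ, and adding 5 is a bijection of ℂ. So f is surjective and omits no value. (Note: only on the real line is cos bounded by [−1, 1].)

Omitted value: no value.


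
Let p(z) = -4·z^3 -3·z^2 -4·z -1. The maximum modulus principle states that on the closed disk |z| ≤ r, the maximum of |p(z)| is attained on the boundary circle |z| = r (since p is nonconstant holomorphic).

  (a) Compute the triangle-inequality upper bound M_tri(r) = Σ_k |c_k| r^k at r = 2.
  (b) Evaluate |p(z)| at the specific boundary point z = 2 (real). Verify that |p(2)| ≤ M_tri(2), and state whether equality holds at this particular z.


Coefficients: c_0 = -1, c_1 = -4, c_2 = -3, c_3 = -4. Radius r = 2.
Part (a). Triangle bound: M_tri(r) = Σ_k |c_k| r^k
  = |-1|·2^0 + |-4|·2^1 + |-3|·2^2 + |-4|·2^3
  = 1 + 8 + 12 + 32 = 53.
This bounds M(r) := max_{|z|=r} |p(z)| from above; equality holds iff all terms c_k z^k can be made to align in phase at a single z on |z|=r.
Part (b). At z = 2 (real, on the circle |z| = r):
  p(2) = (-1)·2^0 + (-4)·2^1 + (-3)·2^2 + (-4)·2^3 = -53.
  |p(2)| = 53.
Since all nonzero coefficients share the same sign, |p(2)| = 53 = M_tri(2); the triangle bound is attained at z = 2, so in fact M(r) = 53.

M_tri(2) = 53; |p(2)| = 53; equality at z=2: yes.


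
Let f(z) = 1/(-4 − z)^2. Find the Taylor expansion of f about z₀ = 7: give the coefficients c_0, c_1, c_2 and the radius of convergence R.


Let w = z − z₀, so z = z₀ + w.
Then -4 − z = -4 − (z₀ + w) = (-4 − z₀) − w = -11 − w.
f(z) = 1/(-11 − w)^2 = (1/(-11)^2) · (1 − w/(-11))^{−2}.
By the binomial series (1−u)^{−2} = Σ_{n≥0} C(n+1, 1) u^n for |u|<1, with u = w/(-11):
  c_n = C(n+1, 1) / (-11)^(n+2).
  c_0 = 1/(-11)^2 = 1/121.
  c_1 = 2/(-11)^3 = -2/1331.
  c_2 = 3/(-11)^4 = 3/14641.
The series is valid for |w/d| < 1, i.e. |z − z₀| < |d|.
Radius of convergence: R = |-4 − z₀| = |-11| = 11 (distance from z₀ to the singularity z = -4).

c_0 = 1/121, c_1 = -2/1331, c_2 = 3/14641; R = 11.


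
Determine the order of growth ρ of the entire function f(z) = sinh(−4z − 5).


sinh(w) is a linear combination of e^{iw} and e^{−iw} (or e^w, e^{−w} in the hyperbolic case), so |sinh(w)| ≤ e^{|w|}. With w = −4z − 5, |w| ≤ 4|z| + 5 = 4r + 5 on |z| = r, giving M(r) ≤ e^{4r + 5}, so ρ ≤ 1. On a suitable ray (z = it for sin/cos; z = t for sinh/cosh, t real → ∞), |sinh(−4z − 5)| grows like e^{4|t|}/2, so ρ ≥ 1. Hence ρ = 1.
Therefore ρ = 1.

Order ρ = 1.


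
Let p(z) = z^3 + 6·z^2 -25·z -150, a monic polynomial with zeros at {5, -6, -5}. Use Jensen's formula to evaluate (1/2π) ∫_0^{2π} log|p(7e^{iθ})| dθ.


Zeros: -6, -5, 5; r = 7.
Inside |z| < r: -6, -5, 5. Outside (|z| ≥ r): ∅.
p(0) = -150, so log|p(0)| = log(150) = 5.0106.
Apply Jensen: I(r) = log|p(0)| + Σ_k log(r/|z_k|), summed over zeros inside |z| < r.
  log(r/|z_k|) for z_k = 5: log(7/5) = 0.3365
  log(r/|z_k|) for z_k = -6: log(7/6) = 0.1542
  log(r/|z_k|) for z_k = -5: log(7/5) = 0.3365
Sum over inside zeros: 0.8271.
I(r) = log|p(0)| + (inside sum) = 5.0106 + 0.8271 = 5.8377.
Closed form (all zeros inside, monic): I(r) = n·log(r) = 3·log(7) = 5.8377. ✓

I(r) ≈ 5.8377.


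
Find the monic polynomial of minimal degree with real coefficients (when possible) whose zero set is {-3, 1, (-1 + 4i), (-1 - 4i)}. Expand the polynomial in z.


The polynomial is p(z) = ∏_{α ∈ S} (z − α), where S = {-3, 1, (-1 + 4i), (-1 - 4i)}.
Expanding the product yields: p(z) = z^4 + 4·z^3 + 18·z^2 + 28·z -51.
Note conjugate pairs combine to real quadratics: (z − (-1+4i))(z − (-1−4i)) = z² + 2z + 17.
The resulting polynomial has degree 4 and real coefficients as required.

p(z) = z^4 + 4·z^3 + 18·z^2 + 28·z -51.


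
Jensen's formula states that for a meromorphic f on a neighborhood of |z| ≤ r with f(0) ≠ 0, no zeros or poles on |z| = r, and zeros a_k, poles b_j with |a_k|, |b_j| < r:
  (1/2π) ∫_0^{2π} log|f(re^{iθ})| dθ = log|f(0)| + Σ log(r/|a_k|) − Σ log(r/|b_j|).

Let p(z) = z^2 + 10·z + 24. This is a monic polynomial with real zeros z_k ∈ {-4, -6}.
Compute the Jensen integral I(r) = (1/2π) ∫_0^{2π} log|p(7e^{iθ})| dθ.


Zeros: -6, -4; r = 7.
Inside |z| < r: -6, -4. Outside (|z| ≥ r): ∅.
p(0) = 24, so log|p(0)| = log(24) = 3.1781.
Apply Jensen: I(r) = log|p(0)| + Σ_k log(r/|z_k|), summed over zeros inside |z| < r.
  log(r/|z_k|) for z_k = -4: log(7/4) = 0.5596
  log(r/|z_k|) for z_k = -6: log(7/6) = 0.1542
Sum over inside zeros: 0.7138.
I(r) = log|p(0)| + (inside sum) = 3.1781 + 0.7138 = 3.8918.
Closed form (all zeros inside, monic): I(r) = n·log(r) = 2·log(7) = 3.8918. ✓

I(r) ≈ 3.8918.


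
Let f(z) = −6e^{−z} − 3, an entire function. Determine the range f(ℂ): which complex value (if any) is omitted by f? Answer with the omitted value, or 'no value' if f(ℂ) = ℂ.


Little Picard bounds the complement of f(ℂ) to at most one point.
e^{−z} is never zero on ℂ, so -6·e^{−z} takes every value in ℂ ∖ {0}. Adding -3 shifts the range to ℂ ∖ {-3}. Thus f omits exactly the value -3.

Omitted value: -3.


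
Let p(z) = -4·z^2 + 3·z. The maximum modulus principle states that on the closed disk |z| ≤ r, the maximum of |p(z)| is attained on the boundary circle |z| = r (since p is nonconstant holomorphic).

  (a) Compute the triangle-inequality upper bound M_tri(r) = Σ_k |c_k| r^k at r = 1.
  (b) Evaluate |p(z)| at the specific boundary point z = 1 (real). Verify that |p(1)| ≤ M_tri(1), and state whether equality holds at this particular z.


Coefficients: c_0 = 0, c_1 = 3, c_2 = -4. Radius r = 1.
Part (a). Triangle bound: M_tri(r) = Σ_k |c_k| r^k
  = |0|·1^0 + |3|·1^1 + |-4|·1^2
  = 0 + 3 + 4 = 7.
This bounds M(r) := max_{|z|=r} |p(z)| from above; equality holds iff all terms c_k z^k can be made to align in phase at a single z on |z|=r.
Part (b). At z = 1 (real, on the circle |z| = r):
  p(1) = (0)·1^0 + (3)·1^1 + (-4)·1^2 = -1.
  |p(1)| = 1.
Check: |p(1)| = 1 ≤ 7 = M_tri(1). ✓ Equality does not hold at z = 1 (the coefficients have mixed signs, so the terms do not all align in phase there).

M_tri(1) = 7; |p(1)| = 1; equality at z=1: no.


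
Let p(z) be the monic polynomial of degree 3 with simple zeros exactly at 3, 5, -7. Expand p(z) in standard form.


The polynomial is p(z) = ∏_{α ∈ S} (z − α), where S = {3, 5, -7}.
Expanding the product yields: p(z) = z^3 -z^2 -41·z + 105.
The resulting polynomial has degree 3 and real coefficients as required.

p(z) = z^3 -z^2 -41·z + 105.


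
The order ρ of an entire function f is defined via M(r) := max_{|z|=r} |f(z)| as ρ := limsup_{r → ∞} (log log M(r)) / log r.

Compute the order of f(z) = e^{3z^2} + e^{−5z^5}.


Each summand is entire of order 2 and 5 respectively (as in the single-exponential case). The order of a sum is at most the max of the orders, so ρ ≤ 5. For the lower bound: on |z|=r choose arg z so that -5z^5 is real positive; then |e^{-5z^5}| = e^{5r^5} while |e^{3z^2}| ≤ e^{3r^2} = o(e^{5r^5}). So |f| ≥ e^{5r^5}(1 − o(1)) and ρ ≥ 5. Hence ρ = max(2, 5) = 5.
Therefore ρ = 5.

Order ρ = 5.


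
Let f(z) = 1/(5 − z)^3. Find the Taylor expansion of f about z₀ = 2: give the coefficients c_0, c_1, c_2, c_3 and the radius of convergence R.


Let w = z − z₀, so z = z₀ + w.
Then 5 − z = 5 − (z₀ + w) = (5 − z₀) − w = 3 − w.
f(z) = 1/(3 − w)^3 = (1/(3)^3) · (1 − w/(3))^{−3}.
By the binomial series (1−u)^{−3} = Σ_{n≥0} C(n+2, 2) u^n for |u|<1, with u = w/(3):
  c_n = C(n+2, 2) / (3)^(n+3).
  c_0 = 1/(3)^3 = 1/27.
  c_1 = 3/(3)^4 = 1/27.
  c_2 = 6/(3)^5 = 2/81.
  c_3 = 10/(3)^6 = 10/729.
The series is valid for |w/d| < 1, i.e. |z − z₀| < |d|.
Radius of convergence: R = |5 − z₀| = |3| = 3 (distance from z₀ to the singularity z = 5).

c_0 = 1/27, c_1 = 1/27, c_2 = 2/81, c_3 = 10/729; R = 3.


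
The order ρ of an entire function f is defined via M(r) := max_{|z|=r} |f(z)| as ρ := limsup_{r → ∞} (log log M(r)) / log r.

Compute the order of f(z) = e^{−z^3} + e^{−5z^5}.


Each summand is entire of order 3 and 5 respectively (as in the single-exponential case). The order of a sum is at most the max of the orders, so ρ ≤ 5. For the lower bound: on |z|=r choose arg z so that -5z^5 is real positive; then |e^{-5z^5}| = e^{5r^5} while |e^{-1z^3}| ≤ e^{1r^3} = o(e^{5r^5}). So |f| ≥ e^{5r^5}(1 − o(1)) and ρ ≥ 5. Hence ρ = max(3, 5) = 5.
Therefore ρ = 5.

Order ρ = 5.


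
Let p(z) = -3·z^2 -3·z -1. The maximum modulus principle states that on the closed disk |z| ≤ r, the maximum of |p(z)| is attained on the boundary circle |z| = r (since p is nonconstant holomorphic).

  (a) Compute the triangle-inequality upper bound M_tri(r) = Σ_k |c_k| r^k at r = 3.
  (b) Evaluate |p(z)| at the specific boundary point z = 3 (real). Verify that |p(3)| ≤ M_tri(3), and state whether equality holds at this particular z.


Coefficients: c_0 = -1, c_1 = -3, c_2 = -3. Radius r = 3.
Part (a). Triangle bound: M_tri(r) = Σ_k |c_k| r^k
  = |-1|·3^0 + |-3|·3^1 + |-3|·3^2
  = 1 + 9 + 27 = 37.
This bounds M(r) := max_{|z|=r} |p(z)| from above; equality holds iff all terms c_k z^k can be made to align in phase at a single z on |z|=r.
Part (b). At z = 3 (real, on the circle |z| = r):
  p(3) = (-1)·3^0 + (-3)·3^1 + (-3)·3^2 = -37.
  |p(3)| = 37.
Since all nonzero coefficients share the same sign, |p(3)| = 37 = M_tri(3); the triangle bound is attained at z = 3, so in fact M(r) = 37.

M_tri(3) = 37; |p(3)| = 37; equality at z=3: yes.


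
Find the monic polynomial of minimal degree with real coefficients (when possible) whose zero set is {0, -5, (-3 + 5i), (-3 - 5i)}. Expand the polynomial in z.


The polynomial is p(z) = ∏_{α ∈ S} (z − α), where S = {0, -5, (-3 + 5i), (-3 - 5i)}.
Expanding the product yields: p(z) = z^4 + 11·z^3 + 64·z^2 + 170·z.
Note conjugate pairs combine to real quadratics: (z − (-3+5i))(z − (-3−5i)) = z² + 6z + 34.
The resulting polynomial has degree 4 and real coefficients as required.

p(z) = z^4 + 11·z^3 + 64·z^2 + 170·z.


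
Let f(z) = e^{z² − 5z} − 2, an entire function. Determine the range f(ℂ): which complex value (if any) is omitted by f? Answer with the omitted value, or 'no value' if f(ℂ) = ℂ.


Little Picard bounds the complement of f(ℂ) to at most one point.
The exponent g(z) = z² − 5z is a nonconstant polynomial, hence surjective onto ℂ. So e^{g(z)} takes every value in {e^w : w ∈ ℂ} = ℂ ∖ {0}. Adding -2 shifts the range to ℂ ∖ {-2}. f omits exactly -2.

Omitted value: -2.


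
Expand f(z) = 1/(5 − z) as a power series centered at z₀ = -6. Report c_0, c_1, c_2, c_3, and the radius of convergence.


Let w = z − z₀, so z = z₀ + w.
Then 5 − z = 5 − (z₀ + w) = (5 − z₀) − w = 11 − w.
f(z) = 1/(11 − w) = (1/(11)) · 1/(1 − w/(11)) = Σ_{n≥0} w^n / (11)^(n+1).
So c_n = 1/(11)^(n+1):
  c_0 = 1/(11)^1 = 1/11.
  c_1 = 1/(11)^2 = 1/121.
  c_2 = 1/(11)^3 = 1/1331.
  c_3 = 1/(11)^4 = 1/14641.
The series is valid for |w/d| < 1, i.e. |z − z₀| < |d|.
Radius of convergence: R = |5 − z₀| = |11| = 11 (distance from z₀ to the singularity z = 5).

c_0 = 1/11, c_1 = 1/121, c_2 = 1/1331, c_3 = 1/14641; R = 11.


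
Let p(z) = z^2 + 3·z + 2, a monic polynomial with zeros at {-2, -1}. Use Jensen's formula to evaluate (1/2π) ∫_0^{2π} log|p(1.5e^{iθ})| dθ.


Zeros: -2, -1; r = 1.5.
Inside |z| < r: -1. Outside (|z| ≥ r): -2.
p(0) = 2, so log|p(0)| = log(2) = 0.6931.
Apply Jensen: I(r) = log|p(0)| + Σ_k log(r/|z_k|), summed over zeros inside |z| < r.
  log(r/|z_k|) for z_k = -1: log(1.5/1) = 0.4055
  Outside zeros (-2) contribute nothing to the Jensen sum.
Sum over inside zeros: 0.4055.
I(r) = log|p(0)| + (inside sum) = 0.6931 + 0.4055 = 1.0986.
Note: since some zeros are outside |z| ≤ r, the simplified n·log(r) form does NOT apply — only the inside zeros contribute.

I(r) ≈ 1.0986.


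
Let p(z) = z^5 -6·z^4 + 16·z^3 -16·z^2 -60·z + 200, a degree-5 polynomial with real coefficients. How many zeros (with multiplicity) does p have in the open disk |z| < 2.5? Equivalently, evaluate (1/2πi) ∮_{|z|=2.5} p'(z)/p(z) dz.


The zeros of p are: (1 + 3i), (1 - 3i), (3 + 1i), (3 - 1i), -2.
Their magnitudes are: 3.162, 3.162, 3.162, 3.162, 2.
Zeros with |z| < R = 2.5: -2.
Count = 1.
By the argument principle, (1/2πi) ∮_{|z|=R} p'(z)/p(z) dz equals exactly this count.

Number of zeros inside |z| < 2.5: 1.


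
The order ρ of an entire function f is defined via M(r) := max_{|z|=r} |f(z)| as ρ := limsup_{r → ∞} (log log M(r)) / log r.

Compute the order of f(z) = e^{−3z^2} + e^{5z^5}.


Each summand is entire of order 2 and 5 respectively (as in the single-exponential case). The order of a sum is at most the max of the orders, so ρ ≤ 5. For the lower bound: on |z|=r choose arg z so that 5z^5 is real positive; then |e^{5z^5}| = e^{5r^5} while |e^{-3z^2}| ≤ e^{3r^2} = o(e^{5r^5}). So |f| ≥ e^{5r^5}(1 − o(1)) and ρ ≥ 5. Hence ρ = max(2, 5) = 5.
Therefore ρ = 5.

Order ρ = 5.


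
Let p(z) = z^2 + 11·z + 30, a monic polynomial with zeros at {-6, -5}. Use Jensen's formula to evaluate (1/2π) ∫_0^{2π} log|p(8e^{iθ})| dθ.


Zeros: -6, -5; r = 8.
Inside |z| < r: -6, -5. Outside (|z| ≥ r): ∅.
p(0) = 30, so log|p(0)| = log(30) = 3.4012.
Apply Jensen: I(r) = log|p(0)| + Σ_k log(r/|z_k|), summed over zeros inside |z| < r.
  log(r/|z_k|) for z_k = -6: log(8/6) = 0.2877
  log(r/|z_k|) for z_k = -5: log(8/5) = 0.4700
Sum over inside zeros: 0.7577.
I(r) = log|p(0)| + (inside sum) = 3.4012 + 0.7577 = 4.1589.
Closed form (all zeros inside, monic): I(r) = n·log(r) = 2·log(8) = 4.1589. ✓

I(r) ≈ 4.1589.


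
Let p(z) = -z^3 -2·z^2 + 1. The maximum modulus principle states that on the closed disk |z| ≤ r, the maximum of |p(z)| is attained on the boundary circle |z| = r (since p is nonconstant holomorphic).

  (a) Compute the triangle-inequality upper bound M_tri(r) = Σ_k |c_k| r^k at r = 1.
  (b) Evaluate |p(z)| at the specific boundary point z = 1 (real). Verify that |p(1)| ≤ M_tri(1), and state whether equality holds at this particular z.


Coefficients: c_0 = 1, c_1 = 0, c_2 = -2, c_3 = -1. Radius r = 1.
Part (a). Triangle bound: M_tri(r) = Σ_k |c_k| r^k
  = |1|·1^0 + |0|·1^1 + |-2|·1^2 + |-1|·1^3
  = 1 + 0 + 2 + 1 = 4.
This bounds M(r) := max_{|z|=r} |p(z)| from above; equality holds iff all terms c_k z^k can be made to align in phase at a single z on |z|=r.
Part (b). At z = 1 (real, on the circle |z| = r):
  p(1) = (1)·1^0 + (0)·1^1 + (-2)·1^2 + (-1)·1^3 = -2.
  |p(1)| = 2.
Check: |p(1)| = 2 ≤ 4 = M_tri(1). ✓ Equality does not hold at z = 1 (the coefficients have mixed signs, so the terms do not all align in phase there).

M_tri(1) = 4; |p(1)| = 2; equality at z=1: no.


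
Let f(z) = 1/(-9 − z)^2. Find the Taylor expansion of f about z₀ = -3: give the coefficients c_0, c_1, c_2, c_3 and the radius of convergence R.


Let w = z − z₀, so z = z₀ + w.
Then -9 − z = -9 − (z₀ + w) = (-9 − z₀) − w = -6 − w.
f(z) = 1/(-6 − w)^2 = (1/(-6)^2) · (1 − w/(-6))^{−2}.
By the binomial series (1−u)^{−2} = Σ_{n≥0} C(n+1, 1) u^n for |u|<1, with u = w/(-6):
  c_n = C(n+1, 1) / (-6)^(n+2).
  c_0 = 1/(-6)^2 = 1/36.
  c_1 = 2/(-6)^3 = -1/108.
  c_2 = 3/(-6)^4 = 1/432.
  c_3 = 4/(-6)^5 = -1/1944.
The series is valid for |w/d| < 1, i.e. |z − z₀| < |d|.
Radius of convergence: R = |-9 − z₀| = |-6| = 6 (distance from z₀ to the singularity z = -9).

c_0 = 1/36, c_1 = -1/108, c_2 = 1/432, c_3 = -1/1944; R = 6.


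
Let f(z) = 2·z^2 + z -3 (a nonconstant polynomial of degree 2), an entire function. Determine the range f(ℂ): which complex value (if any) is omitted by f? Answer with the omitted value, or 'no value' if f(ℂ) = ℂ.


Little Picard bounds the complement of f(ℂ) to at most one point.
For every w ∈ ℂ, the equation p(z) − w = 0 is a nonconstant polynomial in z and hence has at least one root by the fundamental theorem of algebra. So p is surjective onto ℂ, omitting no value.

Omitted value: no value.


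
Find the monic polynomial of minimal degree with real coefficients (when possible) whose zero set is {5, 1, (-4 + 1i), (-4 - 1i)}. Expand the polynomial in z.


The polynomial is p(z) = ∏_{α ∈ S} (z − α), where S = {5, 1, (-4 + 1i), (-4 - 1i)}.
Expanding the product yields: p(z) = z^4 + 2·z^3 -26·z^2 -62·z + 85.
Note conjugate pairs combine to real quadratics: (z − (-4+1i))(z − (-4−1i)) = z² + 8z + 17.
The resulting polynomial has degree 4 and real coefficients as required.

p(z) = z^4 + 2·z^3 -26·z^2 -62·z + 85.


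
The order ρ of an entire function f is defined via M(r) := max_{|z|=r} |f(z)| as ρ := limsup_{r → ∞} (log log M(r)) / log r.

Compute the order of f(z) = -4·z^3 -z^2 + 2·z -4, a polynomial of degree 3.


|f(z)| ≤ Σ|c_k|·r^k = O(r^3) as r → ∞. Polynomial growth is O(e^{r^ε}) for every ε > 0 (since r^3/e^{r^ε} → 0), so ρ ≤ ε for all ε > 0, i.e. ρ = 0. Every nonconstant polynomial has order 0.
Therefore ρ = 0.

Order ρ = 0.


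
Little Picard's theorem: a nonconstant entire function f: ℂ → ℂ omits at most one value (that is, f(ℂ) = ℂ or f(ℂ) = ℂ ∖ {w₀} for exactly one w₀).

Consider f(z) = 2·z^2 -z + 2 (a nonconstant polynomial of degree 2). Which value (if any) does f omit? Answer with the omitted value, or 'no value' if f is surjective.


Little Picard bounds the complement of f(ℂ) to at most one point.
For every w ∈ ℂ, the equation p(z) − w = 0 is a nonconstant polynomial in z and hence has at least one root by the fundamental theorem of algebra. So p is surjective onto ℂ, omitting no value.

Omitted value: no value.


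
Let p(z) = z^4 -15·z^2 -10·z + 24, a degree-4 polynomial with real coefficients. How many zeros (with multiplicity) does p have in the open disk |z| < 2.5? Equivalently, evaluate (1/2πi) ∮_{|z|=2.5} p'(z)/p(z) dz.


The zeros of p are: -2, 1, 4, -3.
Their magnitudes are: 2, 1, 4, 3.
Zeros with |z| < R = 2.5: -2, 1.
Count = 2.
By the argument principle, (1/2πi) ∮_{|z|=R} p'(z)/p(z) dz equals exactly this count.

Number of zeros inside |z| < 2.5: 2.


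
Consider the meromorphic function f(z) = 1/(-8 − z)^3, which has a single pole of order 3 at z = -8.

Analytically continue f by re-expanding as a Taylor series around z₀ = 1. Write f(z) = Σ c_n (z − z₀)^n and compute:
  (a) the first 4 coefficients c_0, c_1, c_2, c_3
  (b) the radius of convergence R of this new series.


Let w = z − z₀, so z = z₀ + w.
Then -8 − z = -8 − (z₀ + w) = (-8 − z₀) − w = -9 − w.
f(z) = 1/(-9 − w)^3 = (1/(-9)^3) · (1 − w/(-9))^{−3}.
By the binomial series (1−u)^{−3} = Σ_{n≥0} C(n+2, 2) u^n for |u|<1, with u = w/(-9):
  c_n = C(n+2, 2) / (-9)^(n+3).
  c_0 = 1/(-9)^3 = -1/729.
  c_1 = 3/(-9)^4 = 1/2187.
  c_2 = 6/(-9)^5 = -2/19683.
  c_3 = 10/(-9)^6 = 10/531441.
The series is valid for |w/d| < 1, i.e. |z − z₀| < |d|.
Radius of convergence: R = |-8 − z₀| = |-9| = 9 (distance from z₀ to the singularity z = -8).

c_0 = -1/729, c_1 = 1/2187, c_2 = -2/19683, c_3 = 10/531441; R = 9.


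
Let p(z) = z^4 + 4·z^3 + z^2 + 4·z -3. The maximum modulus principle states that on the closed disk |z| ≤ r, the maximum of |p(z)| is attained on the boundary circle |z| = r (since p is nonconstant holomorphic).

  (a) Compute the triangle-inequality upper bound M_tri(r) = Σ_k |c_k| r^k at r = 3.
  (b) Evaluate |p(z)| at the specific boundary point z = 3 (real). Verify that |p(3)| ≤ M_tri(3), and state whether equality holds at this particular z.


Coefficients: c_0 = -3, c_1 = 4, c_2 = 1, c_3 = 4, c_4 = 1. Radius r = 3.
Part (a). Triangle bound: M_tri(r) = Σ_k |c_k| r^k
  = |-3|·3^0 + |4|·3^1 + |1|·3^2 + |4|·3^3 + |1|·3^4
  = 3 + 12 + 9 + 108 + 81 = 213.
This bounds M(r) := max_{|z|=r} |p(z)| from above; equality holds iff all terms c_k z^k can be made to align in phase at a single z on |z|=r.
Part (b). At z = 3 (real, on the circle |z| = r):
  p(3) = (-3)·3^0 + (4)·3^1 + (1)·3^2 + (4)·3^3 + (1)·3^4 = 207.
  |p(3)| = 207.
Check: |p(3)| = 207 ≤ 213 = M_tri(3). ✓ Equality does not hold at z = 3 (the coefficients have mixed signs, so the terms do not all align in phase there).

M_tri(3) = 213; |p(3)| = 207; equality at z=3: no.


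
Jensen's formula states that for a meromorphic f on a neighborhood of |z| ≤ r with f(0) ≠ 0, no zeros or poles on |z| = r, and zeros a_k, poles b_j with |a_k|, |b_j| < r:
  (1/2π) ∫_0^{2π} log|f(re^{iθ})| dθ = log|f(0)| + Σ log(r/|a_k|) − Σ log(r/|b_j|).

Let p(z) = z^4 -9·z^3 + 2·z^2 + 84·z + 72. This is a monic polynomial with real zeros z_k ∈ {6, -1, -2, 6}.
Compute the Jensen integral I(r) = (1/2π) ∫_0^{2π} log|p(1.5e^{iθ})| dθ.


Zeros: -2, -1, 6, 6; r = 1.5.
Inside |z| < r: -1. Outside (|z| ≥ r): -2, 6, 6.
p(0) = 72, so log|p(0)| = log(72) = 4.2767.
Apply Jensen: I(r) = log|p(0)| + Σ_k log(r/|z_k|), summed over zeros inside |z| < r.
  log(r/|z_k|) for z_k = -1: log(1.5/1) = 0.4055
  Outside zeros (-2, 6, 6) contribute nothing to the Jensen sum.
Sum over inside zeros: 0.4055.
I(r) = log|p(0)| + (inside sum) = 4.2767 + 0.4055 = 4.6821.
Note: since some zeros are outside |z| ≤ r, the simplified n·log(r) form does NOT apply — only the inside zeros contribute.

I(r) ≈ 4.6821.


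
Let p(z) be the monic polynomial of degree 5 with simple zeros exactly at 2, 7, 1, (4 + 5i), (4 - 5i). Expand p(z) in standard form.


The polynomial is p(z) = ∏_{α ∈ S} (z − α), where S = {2, 7, 1, (4 + 5i), (4 - 5i)}.
Expanding the product yields: p(z) = z^5 -18·z^4 + 144·z^3 -608·z^2 + 1055·z -574.
Note conjugate pairs combine to real quadratics: (z − (4+5i))(z − (4−5i)) = z² − 8z + 41.
The resulting polynomial has degree 5 and real coefficients as required.

p(z) = z^5 -18·z^4 + 144·z^3 -608·z^2 + 1055·z -574.


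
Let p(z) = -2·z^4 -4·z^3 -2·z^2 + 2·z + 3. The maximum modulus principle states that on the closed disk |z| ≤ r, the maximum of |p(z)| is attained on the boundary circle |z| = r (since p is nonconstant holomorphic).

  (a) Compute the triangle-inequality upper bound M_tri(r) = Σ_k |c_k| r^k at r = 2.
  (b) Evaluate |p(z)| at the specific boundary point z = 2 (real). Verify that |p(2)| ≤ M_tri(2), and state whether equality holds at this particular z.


Coefficients: c_0 = 3, c_1 = 2, c_2 = -2, c_3 = -4, c_4 = -2. Radius r = 2.
Part (a). Triangle bound: M_tri(r) = Σ_k |c_k| r^k
  = |3|·2^0 + |2|·2^1 + |-2|·2^2 + |-4|·2^3 + |-2|·2^4
  = 3 + 4 + 8 + 32 + 32 = 79.
This bounds M(r) := max_{|z|=r} |p(z)| from above; equality holds iff all terms c_k z^k can be made to align in phase at a single z on |z|=r.
Part (b). At z = 2 (real, on the circle |z| = r):
  p(2) = (3)·2^0 + (2)·2^1 + (-2)·2^2 + (-4)·2^3 + (-2)·2^4 = -65.
  |p(2)| = 65.
Check: |p(2)| = 65 ≤ 79 = M_tri(2). ✓ Equality does not hold at z = 2 (the coefficients have mixed signs, so the terms do not all align in phase there).

M_tri(2) = 79; |p(2)| = 65; equality at z=2: no.


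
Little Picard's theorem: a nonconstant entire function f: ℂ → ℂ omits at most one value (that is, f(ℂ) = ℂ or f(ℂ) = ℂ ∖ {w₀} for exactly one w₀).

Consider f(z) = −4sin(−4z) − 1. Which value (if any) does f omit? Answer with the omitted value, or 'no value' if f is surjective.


Little Picard bounds the complement of f(ℂ) to at most one point.
sin is entire and surjective onto ℂ: for every w ∈ ℂ, sin(ζ) = w has a solution ζ ∈ ℂ (e.g., via the complex inverse arcsin). With ζ = −4z this gives z = ζ/(-4). Then -4·sin(−4z) takes every value in -4·ℂ = ℂ, and adding -1 is a bijection of ℂ. So f is surjective and omits no value. (Note: only on the real line is sin bounded by [−1, 1].)

Omitted value: no value.


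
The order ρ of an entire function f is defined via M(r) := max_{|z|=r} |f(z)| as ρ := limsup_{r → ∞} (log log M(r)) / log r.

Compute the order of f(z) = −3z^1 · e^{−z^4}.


M(r) = max_{|z|=r} |-3|·|z|^1·|e^{−z^4}| = 3·r^1 · e^{1r^4} (the factors attain their maxima compatibly on |z|=r). Then log M(r) = log 3 + 1·log r + 1r^4, dominated by the last term, so log log M(r) ~ 4·log r. The polynomial factor -3z^1 contributes only a log r term and does not affect the order. ρ = 4.
Therefore ρ = 4.

Order ρ = 4.


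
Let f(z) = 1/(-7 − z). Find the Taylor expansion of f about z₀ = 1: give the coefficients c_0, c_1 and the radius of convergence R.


Let w = z − z₀, so z = z₀ + w.
Then -7 − z = -7 − (z₀ + w) = (-7 − z₀) − w = -8 − w.
f(z) = 1/(-8 − w) = (1/(-8)) · 1/(1 − w/(-8)) = Σ_{n≥0} w^n / (-8)^(n+1).
So c_n = 1/(-8)^(n+1):
  c_0 = 1/(-8)^1 = -1/8.
  c_1 = 1/(-8)^2 = 1/64.
The series is valid for |w/d| < 1, i.e. |z − z₀| < |d|.
Radius of convergence: R = |-7 − z₀| = |-8| = 8 (distance from z₀ to the singularity z = -7).

c_0 = -1/8, c_1 = 1/64; R = 8.


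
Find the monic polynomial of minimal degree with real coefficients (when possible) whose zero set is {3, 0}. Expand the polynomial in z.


The polynomial is p(z) = ∏_{α ∈ S} (z − α), where S = {3, 0}.
Expanding the product yields: p(z) = z^2 -3·z.
The resulting polynomial has degree 2 and real coefficients as required.

p(z) = z^2 -3·z.


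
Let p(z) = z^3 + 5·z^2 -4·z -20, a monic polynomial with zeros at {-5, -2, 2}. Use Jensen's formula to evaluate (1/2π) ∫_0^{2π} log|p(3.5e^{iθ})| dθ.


Zeros: -5, -2, 2; r = 3.5.
Inside |z| < r: -2, 2. Outside (|z| ≥ r): -5.
p(0) = -20, so log|p(0)| = log(20) = 2.9957.
Apply Jensen: I(r) = log|p(0)| + Σ_k log(r/|z_k|), summed over zeros inside |z| < r.
  log(r/|z_k|) for z_k = -2: log(3.5/2) = 0.5596
  log(r/|z_k|) for z_k = 2: log(3.5/2) = 0.5596
  Outside zeros (-5) contribute nothing to the Jensen sum.
Sum over inside zeros: 1.1192.
I(r) = log|p(0)| + (inside sum) = 2.9957 + 1.1192 = 4.1150.
Note: since some zeros are outside |z| ≤ r, the simplified n·log(r) form does NOT apply — only the inside zeros contribute.

I(r) ≈ 4.1150.


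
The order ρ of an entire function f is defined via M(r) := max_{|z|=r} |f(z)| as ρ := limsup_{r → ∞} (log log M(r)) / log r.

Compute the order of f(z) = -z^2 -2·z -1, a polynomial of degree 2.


|f(z)| ≤ Σ|c_k|·r^k = O(r^2) as r → ∞. Polynomial growth is O(e^{r^ε}) for every ε > 0 (since r^2/e^{r^ε} → 0), so ρ ≤ ε for all ε > 0, i.e. ρ = 0. Every nonconstant polynomial has order 0.
Therefore ρ = 0.

Order ρ = 0.


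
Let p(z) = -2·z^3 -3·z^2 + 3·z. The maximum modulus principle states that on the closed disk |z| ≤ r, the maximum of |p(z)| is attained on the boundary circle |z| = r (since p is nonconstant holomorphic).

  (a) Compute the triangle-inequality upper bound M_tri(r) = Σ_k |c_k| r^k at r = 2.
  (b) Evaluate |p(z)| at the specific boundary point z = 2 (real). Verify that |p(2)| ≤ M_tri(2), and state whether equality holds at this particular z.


Coefficients: c_0 = 0, c_1 = 3, c_2 = -3, c_3 = -2. Radius r = 2.
Part (a). Triangle bound: M_tri(r) = Σ_k |c_k| r^k
  = |0|·2^0 + |3|·2^1 + |-3|·2^2 + |-2|·2^3
  = 0 + 6 + 12 + 16 = 34.
This bounds M(r) := max_{|z|=r} |p(z)| from above; equality holds iff all terms c_k z^k can be made to align in phase at a single z on |z|=r.
Part (b). At z = 2 (real, on the circle |z| = r):
  p(2) = (0)·2^0 + (3)·2^1 + (-3)·2^2 + (-2)·2^3 = -22.
  |p(2)| = 22.
Check: |p(2)| = 22 ≤ 34 = M_tri(2). ✓ Equality does not hold at z = 2 (the coefficients have mixed signs, so the terms do not all align in phase there).

M_tri(2) = 34; |p(2)| = 22; equality at z=2: no.


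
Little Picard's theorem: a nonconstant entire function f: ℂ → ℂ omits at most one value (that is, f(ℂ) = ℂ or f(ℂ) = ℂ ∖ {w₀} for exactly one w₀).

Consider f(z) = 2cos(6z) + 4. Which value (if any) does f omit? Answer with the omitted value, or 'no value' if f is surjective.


Little Picard bounds the complement of f(ℂ) to at most one point.
cos is entire and surjective onto ℂ: for every w ∈ ℂ, cos(ζ) = w has a solution ζ ∈ ℂ (e.g., via the complex inverse arccos). With ζ = 6z this gives z = ζ/(6). Then 2·cos(6z) takes every value in 2·ℂ = ℂ, and adding 4 is a bijection of ℂ. So f is surjective and omits no value. (Note: only on the real line is cos bounded by [−1, 1].)

Omitted value: no value.


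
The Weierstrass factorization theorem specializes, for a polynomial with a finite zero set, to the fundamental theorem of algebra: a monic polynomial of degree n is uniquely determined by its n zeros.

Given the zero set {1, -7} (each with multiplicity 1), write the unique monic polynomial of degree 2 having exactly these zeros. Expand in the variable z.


The polynomial is p(z) = ∏_{α ∈ S} (z − α), where S = {1, -7}.
Expanding the product yields: p(z) = z^2 + 6·z -7.
The resulting polynomial has degree 2 and real coefficients as required.

p(z) = z^2 + 6·z -7.


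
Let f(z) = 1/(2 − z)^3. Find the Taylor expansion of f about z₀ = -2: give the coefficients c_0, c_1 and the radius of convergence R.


Let w = z − z₀, so z = z₀ + w.
Then 2 − z = 2 − (z₀ + w) = (2 − z₀) − w = 4 − w.
f(z) = 1/(4 − w)^3 = (1/(4)^3) · (1 − w/(4))^{−3}.
By the binomial series (1−u)^{−3} = Σ_{n≥0} C(n+2, 2) u^n for |u|<1, with u = w/(4):
  c_n = C(n+2, 2) / (4)^(n+3).
  c_0 = 1/(4)^3 = 1/64.
  c_1 = 3/(4)^4 = 3/256.
The series is valid for |w/d| < 1, i.e. |z − z₀| < |d|.
Radius of convergence: R = |2 − z₀| = |4| = 4 (distance from z₀ to the singularity z = 2).

c_0 = 1/64, c_1 = 3/256; R = 4.


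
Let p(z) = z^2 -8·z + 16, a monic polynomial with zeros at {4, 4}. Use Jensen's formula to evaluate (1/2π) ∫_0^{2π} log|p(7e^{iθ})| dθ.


Zeros: 4, 4; r = 7.
Inside |z| < r: 4, 4. Outside (|z| ≥ r): ∅.
p(0) = 16, so log|p(0)| = log(16) = 2.7726.
Apply Jensen: I(r) = log|p(0)| + Σ_k log(r/|z_k|), summed over zeros inside |z| < r.
  log(r/|z_k|) for z_k = 4: log(7/4) = 0.5596
  log(r/|z_k|) for z_k = 4: log(7/4) = 0.5596
Sum over inside zeros: 1.1192.
I(r) = log|p(0)| + (inside sum) = 2.7726 + 1.1192 = 3.8918.
Closed form (all zeros inside, monic): I(r) = n·log(r) = 2·log(7) = 3.8918. ✓

I(r) ≈ 3.8918.


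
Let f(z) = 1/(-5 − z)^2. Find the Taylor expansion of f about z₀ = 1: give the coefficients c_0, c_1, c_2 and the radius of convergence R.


Let w = z − z₀, so z = z₀ + w.
Then -5 − z = -5 − (z₀ + w) = (-5 − z₀) − w = -6 − w.
f(z) = 1/(-6 − w)^2 = (1/(-6)^2) · (1 − w/(-6))^{−2}.
By the binomial series (1−u)^{−2} = Σ_{n≥0} C(n+1, 1) u^n for |u|<1, with u = w/(-6):
  c_n = C(n+1, 1) / (-6)^(n+2).
  c_0 = 1/(-6)^2 = 1/36.
  c_1 = 2/(-6)^3 = -1/108.
  c_2 = 3/(-6)^4 = 1/432.
The series is valid for |w/d| < 1, i.e. |z − z₀| < |d|.
Radius of convergence: R = |-5 − z₀| = |-6| = 6 (distance from z₀ to the singularity z = -5).

c_0 = 1/36, c_1 = -1/108, c_2 = 1/432; R = 6.


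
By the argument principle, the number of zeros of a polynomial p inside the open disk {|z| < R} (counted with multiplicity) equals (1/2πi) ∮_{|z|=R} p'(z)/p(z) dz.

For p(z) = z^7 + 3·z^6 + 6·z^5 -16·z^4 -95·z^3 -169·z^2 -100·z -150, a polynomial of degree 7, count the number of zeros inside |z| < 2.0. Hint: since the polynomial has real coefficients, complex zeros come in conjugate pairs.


The zeros of p are: (-1 + 3i), (-1 - 3i), (-2 + 1i), (-2 - 1i), (0 + 1i), (0 - 1i), 3.
Their magnitudes are: 3.162, 3.162, 2.236, 2.236, 1, 1, 3.
Zeros with |z| < R = 2.0: (0 + 1i), (0 - 1i).
Count = 2.
By the argument principle, (1/2πi) ∮_{|z|=R} p'(z)/p(z) dz equals exactly this count.

Number of zeros inside |z| < 2.0: 2.


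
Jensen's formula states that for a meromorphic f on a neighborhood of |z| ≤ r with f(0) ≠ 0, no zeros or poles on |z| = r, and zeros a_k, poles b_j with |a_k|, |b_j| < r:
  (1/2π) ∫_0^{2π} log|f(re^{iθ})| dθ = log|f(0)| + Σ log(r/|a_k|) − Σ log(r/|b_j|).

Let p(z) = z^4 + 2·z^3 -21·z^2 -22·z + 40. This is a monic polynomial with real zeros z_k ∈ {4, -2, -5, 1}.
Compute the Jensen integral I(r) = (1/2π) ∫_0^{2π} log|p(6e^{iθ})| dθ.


Zeros: -5, -2, 1, 4; r = 6.
Inside |z| < r: -5, -2, 1, 4. Outside (|z| ≥ r): ∅.
p(0) = 40, so log|p(0)| = log(40) = 3.6889.
Apply Jensen: I(r) = log|p(0)| + Σ_k log(r/|z_k|), summed over zeros inside |z| < r.
  log(r/|z_k|) for z_k = 4: log(6/4) = 0.4055
  log(r/|z_k|) for z_k = -2: log(6/2) = 1.0986
  log(r/|z_k|) for z_k = -5: log(6/5) = 0.1823
  log(r/|z_k|) for z_k = 1: log(6/1) = 1.7918
Sum over inside zeros: 3.4782.
I(r) = log|p(0)| + (inside sum) = 3.6889 + 3.4782 = 7.1670.
Closed form (all zeros inside, monic): I(r) = n·log(r) = 4·log(6) = 7.1670. ✓

I(r) ≈ 7.1670.


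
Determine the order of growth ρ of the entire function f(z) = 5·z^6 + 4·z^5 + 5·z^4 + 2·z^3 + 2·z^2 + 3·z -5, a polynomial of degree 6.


|f(z)| ≤ Σ|c_k|·r^k = O(r^6) as r → ∞. Polynomial growth is O(e^{r^ε}) for every ε > 0 (since r^6/e^{r^ε} → 0), so ρ ≤ ε for all ε > 0, i.e. ρ = 0. Every nonconstant polynomial has order 0.
Therefore ρ = 0.

Order ρ = 0.


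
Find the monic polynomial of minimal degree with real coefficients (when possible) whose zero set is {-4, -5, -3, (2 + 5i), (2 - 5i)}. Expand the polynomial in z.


The polynomial is p(z) = ∏_{α ∈ S} (z − α), where S = {-4, -5, -3, (2 + 5i), (2 - 5i)}.
Expanding the product yields: p(z) = z^5 + 8·z^4 + 28·z^3 + 220·z^2 + 1123·z + 1740.
Note conjugate pairs combine to real quadratics: (z − (2+5i))(z − (2−5i)) = z² − 4z + 29.
The resulting polynomial has degree 5 and real coefficients as required.

p(z) = z^5 + 8·z^4 + 28·z^3 + 220·z^2 + 1123·z + 1740.


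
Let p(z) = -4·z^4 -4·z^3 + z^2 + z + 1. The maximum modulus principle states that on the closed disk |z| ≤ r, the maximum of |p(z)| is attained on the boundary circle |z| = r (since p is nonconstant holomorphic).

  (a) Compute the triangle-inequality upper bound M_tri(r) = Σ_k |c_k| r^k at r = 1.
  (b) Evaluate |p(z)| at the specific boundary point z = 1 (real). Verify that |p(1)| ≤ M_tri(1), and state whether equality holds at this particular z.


Coefficients: c_0 = 1, c_1 = 1, c_2 = 1, c_3 = -4, c_4 = -4. Radius r = 1.
Part (a). Triangle bound: M_tri(r) = Σ_k |c_k| r^k
  = |1|·1^0 + |1|·1^1 + |1|·1^2 + |-4|·1^3 + |-4|·1^4
  = 1 + 1 + 1 + 4 + 4 = 11.
This bounds M(r) := max_{|z|=r} |p(z)| from above; equality holds iff all terms c_k z^k can be made to align in phase at a single z on |z|=r.
Part (b). At z = 1 (real, on the circle |z| = r):
  p(1) = (1)·1^0 + (1)·1^1 + (1)·1^2 + (-4)·1^3 + (-4)·1^4 = -5.
  |p(1)| = 5.
Check: |p(1)| = 5 ≤ 11 = M_tri(1). ✓ Equality does not hold at z = 1 (the coefficients have mixed signs, so the terms do not all align in phase there).

M_tri(1) = 11; |p(1)| = 5; equality at z=1: no.


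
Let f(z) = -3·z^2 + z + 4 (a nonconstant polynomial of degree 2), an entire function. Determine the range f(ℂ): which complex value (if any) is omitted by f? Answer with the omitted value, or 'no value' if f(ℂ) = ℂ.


Little Picard bounds the complement of f(ℂ) to at most one point.
For every w ∈ ℂ, the equation p(z) − w = 0 is a nonconstant polynomial in z and hence has at least one root by the fundamental theorem of algebra. So p is surjective onto ℂ, omitting no value.

Omitted value: no value.


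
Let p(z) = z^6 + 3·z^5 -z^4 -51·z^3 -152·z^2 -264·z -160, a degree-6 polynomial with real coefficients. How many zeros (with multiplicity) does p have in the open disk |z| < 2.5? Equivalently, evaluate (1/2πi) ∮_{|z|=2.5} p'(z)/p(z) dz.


The zeros of p are: 4, -1, (-1 + 2i), (-1 - 2i), (-2 + 2i), (-2 - 2i).
Their magnitudes are: 4, 1, 2.236, 2.236, 2.828, 2.828.
Zeros with |z| < R = 2.5: -1, (-1 + 2i), (-1 - 2i).
Count = 3.
By the argument principle, (1/2πi) ∮_{|z|=R} p'(z)/p(z) dz equals exactly this count.

Number of zeros inside |z| < 2.5: 3.


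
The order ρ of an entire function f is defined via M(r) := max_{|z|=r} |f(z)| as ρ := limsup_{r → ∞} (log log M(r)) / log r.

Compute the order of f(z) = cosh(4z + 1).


cosh(w) is a linear combination of e^{iw} and e^{−iw} (or e^w, e^{−w} in the hyperbolic case), so |cosh(w)| ≤ e^{|w|}. With w = 4z + 1, |w| ≤ 4|z| + 1 = 4r + 1 on |z| = r, giving M(r) ≤ e^{4r + 1}, so ρ ≤ 1. On a suitable ray (z = it for sin/cos; z = t for sinh/cosh, t real → ∞), |cosh(4z + 1)| grows like e^{4|t|}/2, so ρ ≥ 1. Hence ρ = 1.
Therefore ρ = 1.

Order ρ = 1.


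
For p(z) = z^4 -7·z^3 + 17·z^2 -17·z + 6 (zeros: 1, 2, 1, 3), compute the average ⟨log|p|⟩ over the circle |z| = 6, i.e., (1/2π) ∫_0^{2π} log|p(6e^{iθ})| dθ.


Zeros: 1, 1, 2, 3; r = 6.
Inside |z| < r: 1, 1, 2, 3. Outside (|z| ≥ r): ∅.
p(0) = 6, so log|p(0)| = log(6) = 1.7918.
Apply Jensen: I(r) = log|p(0)| + Σ_k log(r/|z_k|), summed over zeros inside |z| < r.
  log(r/|z_k|) for z_k = 1: log(6/1) = 1.7918
  log(r/|z_k|) for z_k = 2: log(6/2) = 1.0986
  log(r/|z_k|) for z_k = 1: log(6/1) = 1.7918
  log(r/|z_k|) for z_k = 3: log(6/3) = 0.6931
Sum over inside zeros: 5.3753.
I(r) = log|p(0)| + (inside sum) = 1.7918 + 5.3753 = 7.1670.
Closed form (all zeros inside, monic): I(r) = n·log(r) = 4·log(6) = 7.1670. ✓

I(r) ≈ 7.1670.


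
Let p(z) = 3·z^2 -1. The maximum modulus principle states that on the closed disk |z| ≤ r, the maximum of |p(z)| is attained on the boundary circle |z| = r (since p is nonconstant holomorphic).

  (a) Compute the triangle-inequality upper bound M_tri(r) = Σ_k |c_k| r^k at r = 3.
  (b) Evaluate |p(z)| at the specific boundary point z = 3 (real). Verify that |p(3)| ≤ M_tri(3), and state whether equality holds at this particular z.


Coefficients: c_0 = -1, c_1 = 0, c_2 = 3. Radius r = 3.
Part (a). Triangle bound: M_tri(r) = Σ_k |c_k| r^k
  = |-1|·3^0 + |0|·3^1 + |3|·3^2
  = 1 + 0 + 27 = 28.
This bounds M(r) := max_{|z|=r} |p(z)| from above; equality holds iff all terms c_k z^k can be made to align in phase at a single z on |z|=r.
Part (b). At z = 3 (real, on the circle |z| = r):
  p(3) = (-1)·3^0 + (0)·3^1 + (3)·3^2 = 26.
  |p(3)| = 26.
Check: |p(3)| = 26 ≤ 28 = M_tri(3). ✓ Equality does not hold at z = 3 (the coefficients have mixed signs, so the terms do not all align in phase there).

M_tri(3) = 28; |p(3)| = 26; equality at z=3: no.


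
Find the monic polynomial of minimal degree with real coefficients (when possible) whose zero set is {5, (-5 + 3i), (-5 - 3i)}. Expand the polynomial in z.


The polynomial is p(z) = ∏_{α ∈ S} (z − α), where S = {5, (-5 + 3i), (-5 - 3i)}.
Expanding the product yields: p(z) = z^3 + 5·z^2 -16·z -170.
Note conjugate pairs combine to real quadratics: (z − (-5+3i))(z − (-5−3i)) = z² + 10z + 34.
The resulting polynomial has degree 3 and real coefficients as required.

p(z) = z^3 + 5·z^2 -16·z -170.
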